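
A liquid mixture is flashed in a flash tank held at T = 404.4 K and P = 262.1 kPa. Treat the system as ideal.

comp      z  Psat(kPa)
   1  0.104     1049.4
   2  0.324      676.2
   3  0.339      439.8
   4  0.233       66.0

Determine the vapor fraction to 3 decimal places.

ψ = 0.828

Raoult's law: Kᵢ = Pᵢˢᵃᵗ/P = Pᵢˢᵃᵗ/262.1.
  K_1 = 1049.4/262.1 = 4.00382, K_2 = 676.2/262.1 = 2.57993, K_3 = 439.8/262.1 = 1.67799, K_4 = 66.0/262.1 = 0.25181
Rachford–Rice: g(ψ) = Σ zᵢ(Kᵢ−1)/(1+ψ(Kᵢ−1)) = 0.
Feasibility: ΣzᵢKᵢ = 1.880, Σzᵢ/Kᵢ = 1.279 — both > 1, two phases present.
Newton–Raphson from ψ = 0.5:
  ψ = 0.500: g = 0.3040, g' = -0.822 → ψ = 0.870
  ψ = 0.870: g = -0.0524, g' = -1.346 → ψ = 0.831
  ψ = 0.831: g = -0.0029, g' = -1.203 → ψ = 0.828
Converged at ψ = 0.828.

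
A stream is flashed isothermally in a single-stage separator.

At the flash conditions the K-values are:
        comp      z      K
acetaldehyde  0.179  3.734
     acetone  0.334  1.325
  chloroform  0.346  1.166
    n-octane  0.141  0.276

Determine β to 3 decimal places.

Let β = V/F and solve Σ zᵢ(Kᵢ−1)/(1+β(Kᵢ−1)) = 0.
Feasibility: ΣzᵢKᵢ = 1.553, Σzᵢ/Kᵢ = 1.108 — both > 1, two phases present.
Iterate (Newton) starting at β = 0.44:
  β = 0.440: g = 0.2208, g' = -0.470 → β = 0.910
  β = 0.910: g = -0.0250, g' = -0.773 → β = 0.877
  β = 0.877: g = -0.0012, g' = -0.700 → β = 0.876
Converged at β = 0.876.

β = 0.876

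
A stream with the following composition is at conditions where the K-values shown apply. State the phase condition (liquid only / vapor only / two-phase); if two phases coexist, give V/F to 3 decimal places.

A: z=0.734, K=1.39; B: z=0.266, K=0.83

ΣzᵢKᵢ = 1.241; Σzᵢ/Kᵢ = 0.849.
Since Σzᵢ/Kᵢ < 1 the mixture is above its dew point — single vapor phase.

vapor only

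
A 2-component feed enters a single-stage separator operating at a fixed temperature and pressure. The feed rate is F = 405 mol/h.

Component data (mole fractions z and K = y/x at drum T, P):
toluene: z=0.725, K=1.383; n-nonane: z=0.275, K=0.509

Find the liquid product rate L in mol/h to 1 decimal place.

L = 97.8 mol/h

Iterate (Newton) starting at β = 0.5:
  β = 0.500: g = 0.0541, g' = -0.191 → β = 0.783
  β = 0.783: g = -0.0057, g' = -0.238 → β = 0.759
Converged at β = 0.759.
Then V = β·F = 0.7586·405 = 307.2 mol/h and L = F − V = 97.8 mol/h.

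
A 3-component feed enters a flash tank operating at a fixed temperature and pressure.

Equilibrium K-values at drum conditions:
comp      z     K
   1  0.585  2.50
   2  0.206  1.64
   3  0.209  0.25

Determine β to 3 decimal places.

Newton–Raphson from β = 0.5:
  β = 0.500: g = 0.3505, g' = -0.779 → β = 0.950
  β = 0.950: g = -0.1011, g' = -1.678 → β = 0.890
  β = 0.890: g = -0.0111, g' = -1.337 → β = 0.881
Converged at β = 0.881.

β = 0.881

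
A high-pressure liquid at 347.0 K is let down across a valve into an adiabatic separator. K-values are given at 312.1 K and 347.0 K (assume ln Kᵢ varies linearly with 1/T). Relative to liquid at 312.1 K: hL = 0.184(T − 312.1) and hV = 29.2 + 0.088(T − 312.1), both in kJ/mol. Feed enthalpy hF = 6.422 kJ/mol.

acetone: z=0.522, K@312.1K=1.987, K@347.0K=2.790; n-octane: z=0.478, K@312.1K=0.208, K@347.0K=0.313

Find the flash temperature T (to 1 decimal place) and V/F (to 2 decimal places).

Adiabatic flash: solve Rachford–Rice at each trial T, then check hF = ψ·hV(T) + (1−ψ)·hL(T).
  T = 312.1 K: K = (1.987, 0.208), RR gives ψ = 0.175, H_out = 5.104 kJ/mol
  T = 347.0 K: K = (2.790, 0.313), RR gives ψ = 0.493, H_out = 19.160 kJ/mol
  T = 329.6 K: K = (2.377, 0.258), RR gives ψ = 0.356, H_out = 13.029 kJ/mol
  T = 320.9 K: K = (2.180, 0.233), RR gives ψ = 0.275, H_out = 9.415 kJ/mol
  T = 316.5 K: K = (2.082, 0.220), RR gives ψ = 0.228, H_out = 7.363 kJ/mol
  T = 314.3 K: K = (2.034, 0.214), RR gives ψ = 0.202, H_out = 6.262 kJ/mol
Linear interpolation between T = 314.3 (H_out = 6.262) and T = 316.5 (H_out = 7.363) on hF = 6.422 gives T ≈ 314.6 K, at which ψ = 0.21.

T = 314.6 K, V/F = 0.21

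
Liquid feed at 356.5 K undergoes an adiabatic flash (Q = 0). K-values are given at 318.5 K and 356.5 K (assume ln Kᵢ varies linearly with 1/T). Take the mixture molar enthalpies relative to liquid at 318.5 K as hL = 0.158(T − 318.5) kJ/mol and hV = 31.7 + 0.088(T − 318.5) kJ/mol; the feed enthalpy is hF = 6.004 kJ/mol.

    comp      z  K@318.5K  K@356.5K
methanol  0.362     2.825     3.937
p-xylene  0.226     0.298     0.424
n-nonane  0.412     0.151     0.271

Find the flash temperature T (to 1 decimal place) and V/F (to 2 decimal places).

Adiabatic flash: solve Rachford–Rice at each trial T, then check hF = ψ·hV(T) + (1−ψ)·hL(T).
  T = 318.5 K: K = (2.825, 0.298, 0.151), RR gives ψ = 0.104, H_out = 3.307 kJ/mol
  T = 356.5 K: K = (3.937, 0.424, 0.271), RR gives ψ = 0.318, H_out = 15.225 kJ/mol
  T = 337.5 K: K = (3.366, 0.359, 0.206), RR gives ψ = 0.219, H_out = 9.642 kJ/mol
  T = 328.0 K: K = (3.092, 0.328, 0.177), RR gives ψ = 0.165, H_out = 6.616 kJ/mol
  T = 323.2 K: K = (2.956, 0.313, 0.164), RR gives ψ = 0.135, H_out = 4.987 kJ/mol
  T = 325.6 K: K = (3.023, 0.320, 0.170), RR gives ψ = 0.150, H_out = 5.811 kJ/mol
Linear interpolation between T = 325.6 (H_out = 5.811) and T = 328.0 (H_out = 6.616) on hF = 6.004 gives T ≈ 326.2 K, at which ψ = 0.15.

T = 326.2 K, V/F = 0.15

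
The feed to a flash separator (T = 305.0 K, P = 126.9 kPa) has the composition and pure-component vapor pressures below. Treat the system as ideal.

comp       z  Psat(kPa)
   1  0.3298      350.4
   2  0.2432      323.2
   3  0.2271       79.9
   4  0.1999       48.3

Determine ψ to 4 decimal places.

Raoult's law: Kᵢ = Pᵢˢᵃᵗ/P = Pᵢˢᵃᵗ/126.9.
  K_1 = 350.4/126.9 = 2.761229, K_2 = 323.2/126.9 = 2.546887, K_3 = 79.9/126.9 = 0.629630, K_4 = 48.3/126.9 = 0.380615
Iterate (Newton) starting at ψ = 0.5:
  ψ = 0.5000: g = 0.23841, g' = -0.6821 → ψ = 0.8495
  ψ = 0.8495: g = 0.01124, g' = -0.6807 → ψ = 0.8660
  ψ = 0.8660: g = -0.00008, g' = -0.6911 → ψ = 0.8659
Converged at ψ = 0.8659.

ψ = 0.8659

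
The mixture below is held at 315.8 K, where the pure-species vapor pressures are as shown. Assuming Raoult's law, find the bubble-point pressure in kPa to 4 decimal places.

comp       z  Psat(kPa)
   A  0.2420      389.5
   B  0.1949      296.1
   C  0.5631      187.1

Pbub = 257.3249 kPa

At the bubble point ψ → 0, so ΣzᵢKᵢ = 1 with Kᵢ = Pᵢˢᵃᵗ/P ⇒ P = ΣzᵢPᵢˢᵃᵗ.
P = 0.2420·389.5 + 0.1949·296.1 + 0.5631·187.1 = 257.3249 kPa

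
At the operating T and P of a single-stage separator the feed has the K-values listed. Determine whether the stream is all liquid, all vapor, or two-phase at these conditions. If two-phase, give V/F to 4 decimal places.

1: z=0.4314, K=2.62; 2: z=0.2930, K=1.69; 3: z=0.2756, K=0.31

two-phase, V/F = 0.8109

ΣzᵢKᵢ = 1.7109; Σzᵢ/Kᵢ = 1.2271.
Both exceed 1, so a two-phase solution exists.
Rachford–Rice: g(ψ) = Σ zᵢ(Kᵢ−1)/(1+ψ(Kᵢ−1)) = 0.
Newton–Raphson from ψ = 0.53:
  ψ = 0.5300: g = 0.22425, g' = -0.7287 → ψ = 0.8378
  ψ = 0.8378: g = -0.02608, g' = -0.9968 → ψ = 0.8116
  ψ = 0.8116: g = -0.00068, g' = -0.9464 → ψ = 0.8109
Converged at ψ = 0.8109.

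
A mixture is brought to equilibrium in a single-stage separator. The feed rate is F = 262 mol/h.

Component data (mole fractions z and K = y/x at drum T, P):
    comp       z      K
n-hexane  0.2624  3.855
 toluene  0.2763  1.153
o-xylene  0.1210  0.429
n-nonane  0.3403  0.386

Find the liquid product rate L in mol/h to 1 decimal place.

L = 149.2 mol/h

Material balance + equilibrium reduce to Σ zᵢ(Kᵢ−1)/(1+β(Kᵢ−1)) = 0.
Feasibility: ΣzᵢKᵢ = 1.5134, Σzᵢ/Kᵢ = 1.4714 — both > 1, two phases present.
Newton–Raphson from β = 0.32:
  β = 0.3200: g = 0.08722, g' = -0.8477 → β = 0.4229
  β = 0.4229: g = 0.00579, g' = -0.7473 → β = 0.4306
  β = 0.4306: g = 0.00002, g' = -0.7425 → β = 0.4307
Converged at β = 0.4307.
Then V = β·F = 0.4307·262 = 112.8 mol/h and L = F − V = 149.2 mol/h.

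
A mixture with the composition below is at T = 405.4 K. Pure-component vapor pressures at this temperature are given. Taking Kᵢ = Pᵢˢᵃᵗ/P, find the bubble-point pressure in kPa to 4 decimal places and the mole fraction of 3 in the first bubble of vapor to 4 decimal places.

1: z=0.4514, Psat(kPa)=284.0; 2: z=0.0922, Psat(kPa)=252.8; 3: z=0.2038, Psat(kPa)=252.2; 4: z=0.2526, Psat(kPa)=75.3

Pbub = 221.9249 kPa, y_3 = 0.2316

At the bubble point ψ → 0, so ΣzᵢKᵢ = 1 with Kᵢ = Pᵢˢᵃᵗ/P ⇒ P = ΣzᵢPᵢˢᵃᵗ.
P = 0.4514·284.0 + 0.0922·252.8 + 0.2038·252.2 + 0.2526·75.3 = 221.9249 kPa
yᵢ = zᵢPᵢˢᵃᵗ/P ⇒ y_3 = 0.2038·252.2/221.9249 = 0.2316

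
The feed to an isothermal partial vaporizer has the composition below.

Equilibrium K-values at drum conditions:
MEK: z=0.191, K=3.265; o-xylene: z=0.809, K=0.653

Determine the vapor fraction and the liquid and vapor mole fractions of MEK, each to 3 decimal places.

Material balance + equilibrium reduce to Σ zᵢ(Kᵢ−1)/(1+ψ(Kᵢ−1)) = 0.
Feasibility: ΣzᵢKᵢ = 1.152, Σzᵢ/Kᵢ = 1.297 — both > 1, two phases present.
Newton–Raphson from ψ = 0.56:
  ψ = 0.560: g = -0.1577, g' = -0.340 → ψ = 0.097
  ψ = 0.097: g = 0.0643, g' = -0.763 → ψ = 0.181
  ψ = 0.181: g = 0.0072, g' = -0.604 → ψ = 0.193
Converged at ψ = 0.193.
Compositions from xᵢ = zᵢ/(1+ψ(Kᵢ−1)), yᵢ = Kᵢxᵢ:
  MEK: x = 0.133, y = 0.434
  o-xylene: x = 0.867, y = 0.566

ψ = 0.193, x_MEK = 0.133, y_MEK = 0.434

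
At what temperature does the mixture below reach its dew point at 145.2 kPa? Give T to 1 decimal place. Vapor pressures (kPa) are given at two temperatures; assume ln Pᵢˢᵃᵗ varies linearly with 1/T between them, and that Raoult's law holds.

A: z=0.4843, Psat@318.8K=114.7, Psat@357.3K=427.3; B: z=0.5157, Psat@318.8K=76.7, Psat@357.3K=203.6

T = 333.9 K

Dew-point temperature: Σzᵢ·P/Pᵢˢᵃᵗ(T) = 1. Interpolate ln Pᵢˢᵃᵗ = aᵢ + bᵢ/T.
  T = 318.8 K: ΣzᵢP/Pᵢˢᵃᵗ = 1.5893
  T = 357.3 K: ΣzᵢP/Pᵢˢᵃᵗ = 0.5323
  T = 338.1 K: ΣzᵢP/Pᵢˢᵃᵗ = 0.8875
  T = 328.5 K: ΣzᵢP/Pᵢˢᵃᵗ = 1.1747
  T = 333.3 K: ΣzᵢP/Pᵢˢᵃᵗ = 1.0188
  T = 335.7 K: ΣzᵢP/Pᵢˢᵃᵗ = 0.9503
  T = 334.5 K: ΣzᵢP/Pᵢˢᵃᵗ = 0.9838
Interpolating between 333.3 K and 334.5 K gives T ≈ 333.9 K.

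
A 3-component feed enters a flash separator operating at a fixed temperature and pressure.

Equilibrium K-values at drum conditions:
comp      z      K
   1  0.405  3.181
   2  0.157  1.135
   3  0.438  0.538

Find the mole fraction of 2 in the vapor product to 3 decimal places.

y_2 = 0.160

Material balance + equilibrium reduce to Σ zᵢ(Kᵢ−1)/(1+ψ(Kᵢ−1)) = 0.
g(0) = ΣzᵢKᵢ − 1 = 0.702 and g(1) = 1 − Σzᵢ/Kᵢ = -0.080, so a root lies in (0, 1).
Iterate (Newton) starting at ψ = 0.5:
  ψ = 0.500: g = 0.1792, g' = -0.601 → ψ = 0.798
  ψ = 0.798: g = 0.0209, g' = -0.493 → ψ = 0.840
Converged at ψ = 0.840.
Compositions from xᵢ = zᵢ/(1+ψ(Kᵢ−1)), yᵢ = Kᵢxᵢ:
  1: x = 0.143, y = 0.455
  2: x = 0.141, y = 0.160
  3: x = 0.716, y = 0.385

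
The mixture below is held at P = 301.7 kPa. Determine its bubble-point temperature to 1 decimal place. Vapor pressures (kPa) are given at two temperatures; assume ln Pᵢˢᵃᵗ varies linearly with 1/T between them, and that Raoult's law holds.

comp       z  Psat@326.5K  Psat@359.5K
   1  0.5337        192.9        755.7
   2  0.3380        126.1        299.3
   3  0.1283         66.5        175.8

T = 343.9 K

Bubble-point temperature: ΣzᵢPᵢˢᵃᵗ(T) = P. Interpolate ln Pᵢˢᵃᵗ = aᵢ + bᵢ/T.
  T = 326.5 K: ΣzᵢPᵢˢᵃᵗ = 154.10 kPa
  T = 359.5 K: ΣzᵢPᵢˢᵃᵗ = 527.04 kPa
  T = 343.0 K: ΣzᵢPᵢˢᵃᵗ = 291.82 kPa
  T = 351.2 K: ΣzᵢPᵢˢᵃᵗ = 393.70 kPa
  T = 347.1 K: ΣzᵢPᵢˢᵃᵗ = 339.44 kPa
  T = 345.1 K: ΣzᵢPᵢˢᵃᵗ = 315.42 kPa
Interpolating between 343.0 K and 345.1 K gives T ≈ 343.9 K.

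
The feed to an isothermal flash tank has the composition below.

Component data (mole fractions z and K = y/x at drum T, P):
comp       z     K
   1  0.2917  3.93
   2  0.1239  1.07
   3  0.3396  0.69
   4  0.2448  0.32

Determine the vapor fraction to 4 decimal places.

ψ = 0.4701

Let ψ = V/F and solve Σ zᵢ(Kᵢ−1)/(1+ψ(Kᵢ−1)) = 0.
g(0) = ΣzᵢKᵢ − 1 = 0.5916 and g(1) = 1 − Σzᵢ/Kᵢ = -0.4472, so a root lies in (0, 1).
Newton iteration, ψ⁰ = 0.6:
  ψ = 0.6000: g = -0.09231, g' = -0.7020 → ψ = 0.4685
  ψ = 0.4685: g = 0.00115, g' = -0.7338 → ψ = 0.4701
Converged at ψ = 0.4701.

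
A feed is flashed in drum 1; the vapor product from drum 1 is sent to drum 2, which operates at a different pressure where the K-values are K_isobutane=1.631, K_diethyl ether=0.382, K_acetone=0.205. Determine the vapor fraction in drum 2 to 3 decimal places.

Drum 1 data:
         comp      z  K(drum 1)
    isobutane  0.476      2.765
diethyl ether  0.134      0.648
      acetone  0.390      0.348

V/F (drum 2) = 0.442

Drum 1:
Newton iteration, ψ₁⁰ = 0.38:
  ψ₁ = 0.380: g = 0.1104, g' = -0.846 → ψ₁ = 0.510
  ψ₁ = 0.510: g = 0.0034, g' = -0.807 → ψ₁ = 0.515
Converged at ψ₁ = 0.515.
Drum-1 compositions:
  isobutane: x = 0.249, y = 0.690
  diethyl ether: x = 0.164, y = 0.106
  acetone: x = 0.587, y = 0.204
Drum-2 feed = drum-1 vapor: z₂ = (0.6897, 0.1060, 0.2042).
Drum 2:
Let ψ₂ = V/F and solve Σ zᵢ(Kᵢ−1)/(1+ψ₂(Kᵢ−1)) = 0.
g(0) = ΣzᵢKᵢ − 1 = 0.207 and g(1) = 1 − Σzᵢ/Kᵢ = -0.697, so a root lies in (0, 1).
Newton iteration, ψ₂⁰ = 0.5:
  ψ₂ = 0.500: g = -0.0335, g' = -0.599 → ψ₂ = 0.444
  ψ₂ = 0.444: g = -0.0013, g' = -0.553 → ψ₂ = 0.442
Converged at ψ₂ = 0.442.
  isobutane: x = 0.539, y = 0.880
  diethyl ether: x = 0.146, y = 0.056
  acetone: x = 0.315, y = 0.065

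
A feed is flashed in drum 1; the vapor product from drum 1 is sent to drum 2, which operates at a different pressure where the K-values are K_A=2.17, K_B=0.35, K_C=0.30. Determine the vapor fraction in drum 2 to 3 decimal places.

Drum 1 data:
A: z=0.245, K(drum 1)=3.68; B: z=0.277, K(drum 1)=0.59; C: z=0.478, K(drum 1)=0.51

V/F (drum 2) = 0.401

Drum 1:
Let ψ₁ = V/F and solve Σ zᵢ(Kᵢ−1)/(1+ψ₁(Kᵢ−1)) = 0.
g(0) = ΣzᵢKᵢ − 1 = 0.309 and g(1) = 1 − Σzᵢ/Kᵢ = -0.473, so a root lies in (0, 1).
Iterate (Newton) starting at ψ₁ = 0.5:
  ψ₁ = 0.500: g = -0.1725, g' = -0.596 → ψ₁ = 0.211
  ψ₁ = 0.211: g = 0.0341, g' = -0.917 → ψ₁ = 0.248
  ψ₁ = 0.248: g = 0.0015, g' = -0.842 → ψ₁ = 0.250
Converged at ψ₁ = 0.250.
Drum-1 compositions:
  A: x = 0.147, y = 0.540
  B: x = 0.309, y = 0.182
  C: x = 0.545, y = 0.278
Drum-2 feed = drum-1 vapor: z₂ = (0.5402, 0.1821, 0.2778).
Drum 2:
Newton iteration, ψ₂⁰ = 0.5:
  ψ₂ = 0.500: g = -0.0757, g' = -0.785 → ψ₂ = 0.404
  ψ₂ = 0.404: g = -0.0021, g' = -0.747 → ψ₂ = 0.401
Converged at ψ₂ = 0.401.
  A: x = 0.368, y = 0.798
  B: x = 0.246, y = 0.086
  C: x = 0.386, y = 0.116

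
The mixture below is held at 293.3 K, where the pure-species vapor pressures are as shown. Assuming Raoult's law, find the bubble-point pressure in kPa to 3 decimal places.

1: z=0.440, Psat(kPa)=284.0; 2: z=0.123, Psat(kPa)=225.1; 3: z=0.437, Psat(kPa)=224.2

At the bubble point ψ → 0, so ΣzᵢKᵢ = 1 with Kᵢ = Pᵢˢᵃᵗ/P ⇒ P = ΣzᵢPᵢˢᵃᵗ.
P = 0.440·284.0 + 0.123·225.1 + 0.437·224.2 = 250.623 kPa

Pbub = 250.623 kPa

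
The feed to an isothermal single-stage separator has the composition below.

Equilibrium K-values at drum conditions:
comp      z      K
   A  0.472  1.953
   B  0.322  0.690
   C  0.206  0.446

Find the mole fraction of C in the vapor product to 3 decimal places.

Newton iteration, ψ⁰ = 0.5:
  ψ = 0.500: g = 0.0287, g' = -0.361 → ψ = 0.579
  ψ = 0.579: g = 0.0000, g' = -0.361 → ψ = 0.580
Converged at ψ = 0.580.
Compositions from xᵢ = zᵢ/(1+ψ(Kᵢ−1)), yᵢ = Kᵢxᵢ:
  A: x = 0.304, y = 0.594
  B: x = 0.393, y = 0.271
  C: x = 0.303, y = 0.135

y_C = 0.135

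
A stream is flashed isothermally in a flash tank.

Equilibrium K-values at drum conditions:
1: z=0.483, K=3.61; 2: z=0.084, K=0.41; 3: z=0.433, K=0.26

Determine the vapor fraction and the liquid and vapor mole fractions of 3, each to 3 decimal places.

Let ψ = V/F and solve Σ zᵢ(Kᵢ−1)/(1+ψ(Kᵢ−1)) = 0.
Feasibility: ΣzᵢKᵢ = 1.891, Σzᵢ/Kᵢ = 2.004 — both > 1, two phases present.
Newton–Raphson from ψ = 0.5:
  ψ = 0.500: g = -0.0320, g' = -1.276 → ψ = 0.475
Converged at ψ = 0.475.
Compositions from xᵢ = zᵢ/(1+ψ(Kᵢ−1)), yᵢ = Kᵢxᵢ:
  1: x = 0.216, y = 0.779
  2: x = 0.117, y = 0.048
  3: x = 0.668, y = 0.174

ψ = 0.475, x_3 = 0.668, y_3 = 0.174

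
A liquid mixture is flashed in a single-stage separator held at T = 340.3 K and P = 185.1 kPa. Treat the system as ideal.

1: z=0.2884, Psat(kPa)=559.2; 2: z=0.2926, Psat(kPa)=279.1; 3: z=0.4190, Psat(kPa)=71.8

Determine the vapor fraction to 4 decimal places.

Raoult's law: Kᵢ = Pᵢˢᵃᵗ/P = Pᵢˢᵃᵗ/185.1.
  K_1 = 559.2/185.1 = 3.021070, K_2 = 279.1/185.1 = 1.507834, K_3 = 71.8/185.1 = 0.387898
Newton iteration, ψ⁰ = 0.5:
  ψ = 0.5000: g = 0.03883, g' = -0.6654 → ψ = 0.5584
  ψ = 0.5584: g = -0.00003, g' = -0.6682 → ψ = 0.5583
Converged at ψ = 0.5583.

ψ = 0.5583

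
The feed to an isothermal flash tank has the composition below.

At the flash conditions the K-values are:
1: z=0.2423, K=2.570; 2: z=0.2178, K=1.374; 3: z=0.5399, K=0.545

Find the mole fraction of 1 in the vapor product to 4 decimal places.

y_1 = 0.3788

Rachford–Rice: g(V/F) = Σ zᵢ(Kᵢ−1)/(1+V/F(Kᵢ−1)) = 0.
Check two-phase: ΣzᵢKᵢ = 1.2162 > 1 and Σzᵢ/Kᵢ = 1.2434 > 1, so g(0) = 0.2162 > 0 and g(1) = -0.2434 < 0.
Newton–Raphson from V/F = 0.49:
  V/F = 0.4900: g = -0.03229, g' = -0.3977 → V/F = 0.4088
  V/F = 0.4088: g = 0.00057, g' = -0.4132 → V/F = 0.4102
Converged at V/F = 0.4102.
Compositions from xᵢ = zᵢ/(1+V/F(Kᵢ−1)), yᵢ = Kᵢxᵢ:
  1: x = 0.1474, y = 0.3788
  2: x = 0.1888, y = 0.2595
  3: x = 0.6638, y = 0.3618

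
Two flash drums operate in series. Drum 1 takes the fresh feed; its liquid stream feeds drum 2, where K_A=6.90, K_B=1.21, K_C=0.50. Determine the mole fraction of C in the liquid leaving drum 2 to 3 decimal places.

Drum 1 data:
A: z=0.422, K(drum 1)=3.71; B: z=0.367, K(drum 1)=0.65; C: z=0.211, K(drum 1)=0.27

x_C (drum 2) = 0.559

Drum 1:
Rachford–Rice: g(ψ₁) = Σ zᵢ(Kᵢ−1)/(1+ψ₁(Kᵢ−1)) = 0.
Check two-phase: ΣzᵢKᵢ = 1.861 > 1 and Σzᵢ/Kᵢ = 1.460 > 1, so g(0) = 0.861 > 0 and g(1) = -0.460 < 0.
Newton–Raphson from ψ₁ = 0.51:
  ψ₁ = 0.510: g = 0.0783, g' = -0.898 → ψ₁ = 0.597
  ψ₁ = 0.597: g = 0.0013, g' = -0.877 → ψ₁ = 0.599
Converged at ψ₁ = 0.599.
Drum-1 compositions:
  A: x = 0.161, y = 0.597
  B: x = 0.464, y = 0.302
  C: x = 0.375, y = 0.101
Drum-2 feed = drum-1 liquid: z₂ = (0.1609, 0.4643, 0.3748).
Drum 2:
Rachford–Rice: g(ψ₂) = Σ zᵢ(Kᵢ−1)/(1+ψ₂(Kᵢ−1)) = 0.
Feasibility: ΣzᵢKᵢ = 1.860, Σzᵢ/Kᵢ = 1.157 — both > 1, two phases present.
Newton iteration, ψ₂⁰ = 0.34:
  ψ₂ = 0.340: g = 0.1811, g' = -0.774 → ψ₂ = 0.574
  ψ₂ = 0.574: g = 0.0406, g' = -0.492 → ψ₂ = 0.657
  ψ₂ = 0.657: g = 0.0015, g' = -0.459 → ψ₂ = 0.660
Converged at ψ₂ = 0.660.
  A: x = 0.033, y = 0.227
  B: x = 0.408, y = 0.493
  C: x = 0.559, y = 0.280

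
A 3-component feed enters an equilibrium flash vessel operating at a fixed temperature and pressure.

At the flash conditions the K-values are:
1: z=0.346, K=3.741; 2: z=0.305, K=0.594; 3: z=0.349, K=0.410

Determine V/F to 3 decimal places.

Material balance + equilibrium reduce to Σ zᵢ(Kᵢ−1)/(1+V/F(Kᵢ−1)) = 0.
g(0) = ΣzᵢKᵢ − 1 = 0.619 and g(1) = 1 − Σzᵢ/Kᵢ = -0.457, so a root lies in (0, 1).
Iterate (Newton) starting at V/F = 0.5:
  V/F = 0.500: g = -0.0474, g' = -0.786 → V/F = 0.440
  V/F = 0.440: g = 0.0012, g' = -0.831 → V/F = 0.441
Converged at V/F = 0.441.

V/F = 0.441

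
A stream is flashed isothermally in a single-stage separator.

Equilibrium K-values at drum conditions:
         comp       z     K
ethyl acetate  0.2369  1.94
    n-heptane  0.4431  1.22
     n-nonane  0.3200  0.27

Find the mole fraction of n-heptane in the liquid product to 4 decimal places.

x_n-heptane = 0.4228

Material balance + equilibrium reduce to Σ zᵢ(Kᵢ−1)/(1+V/F(Kᵢ−1)) = 0.
g(0) = ΣzᵢKᵢ − 1 = 0.0866 and g(1) = 1 − Σzᵢ/Kᵢ = -0.6705, so a root lies in (0, 1).
Newton–Raphson from V/F = 0.69:
  V/F = 0.6900: g = -0.25097, g' = -0.7855 → V/F = 0.3705
  V/F = 0.3705: g = -0.06490, g' = -0.4539 → V/F = 0.2275
  V/F = 0.2275: g = -0.00383, g' = -0.4067 → V/F = 0.2181
Converged at V/F = 0.2181.
Compositions from xᵢ = zᵢ/(1+V/F(Kᵢ−1)), yᵢ = Kᵢxᵢ:
  ethyl acetate: x = 0.1966, y = 0.3814
  n-heptane: x = 0.4228, y = 0.5158
  n-nonane: x = 0.3806, y = 0.1028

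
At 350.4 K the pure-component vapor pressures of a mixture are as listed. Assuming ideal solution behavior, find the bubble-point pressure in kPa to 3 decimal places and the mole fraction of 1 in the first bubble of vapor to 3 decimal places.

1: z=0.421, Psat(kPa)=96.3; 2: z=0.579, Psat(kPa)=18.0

At the bubble point ψ → 0, so ΣzᵢKᵢ = 1 with Kᵢ = Pᵢˢᵃᵗ/P ⇒ P = ΣzᵢPᵢˢᵃᵗ.
P = 0.421·96.3 + 0.579·18.0 = 50.964 kPa
yᵢ = zᵢPᵢˢᵃᵗ/P ⇒ y_1 = 0.421·96.3/50.964 = 0.796

Pbub = 50.964 kPa, y_1 = 0.796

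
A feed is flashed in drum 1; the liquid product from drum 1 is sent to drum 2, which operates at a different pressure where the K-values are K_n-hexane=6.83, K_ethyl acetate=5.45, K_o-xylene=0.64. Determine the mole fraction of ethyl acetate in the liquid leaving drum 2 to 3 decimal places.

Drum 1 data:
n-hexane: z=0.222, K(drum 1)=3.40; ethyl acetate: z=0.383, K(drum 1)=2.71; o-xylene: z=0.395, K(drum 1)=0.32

x_ethyl acetate (drum 2) = 0.050

Drum 1:
Newton–Raphson from ψ₁ = 0.5:
  ψ₁ = 0.500: g = 0.1883, g' = -1.009 → ψ₁ = 0.687
  ψ₁ = 0.687: g = -0.0014, g' = -1.062 → ψ₁ = 0.685
Converged at ψ₁ = 0.685.
Drum-1 compositions:
  n-hexane: x = 0.084, y = 0.285
  ethyl acetate: x = 0.176, y = 0.478
  o-xylene: x = 0.740, y = 0.237
Drum-2 feed = drum-1 liquid: z₂ = (0.0839, 0.1763, 0.7397).
Drum 2:
Iterate (Newton) starting at ψ₂ = 0.36:
  ψ₂ = 0.360: g = 0.1536, g' = -0.939 → ψ₂ = 0.523
  ψ₂ = 0.523: g = 0.0283, g' = -0.634 → ψ₂ = 0.568
  ψ₂ = 0.568: g = 0.0011, g' = -0.585 → ψ₂ = 0.570
Converged at ψ₂ = 0.570.
  n-hexane: x = 0.019, y = 0.133
  ethyl acetate: x = 0.050, y = 0.272
  o-xylene: x = 0.931, y = 0.596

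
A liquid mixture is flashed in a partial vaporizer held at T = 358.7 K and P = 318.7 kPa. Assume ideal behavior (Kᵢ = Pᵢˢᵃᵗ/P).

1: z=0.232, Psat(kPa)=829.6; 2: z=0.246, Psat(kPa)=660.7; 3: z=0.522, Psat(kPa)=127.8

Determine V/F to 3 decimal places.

V/F = 0.400

Raoult's law: Kᵢ = Pᵢˢᵃᵗ/P = Pᵢˢᵃᵗ/318.7.
  K_1 = 829.6/318.7 = 2.60307, K_2 = 660.7/318.7 = 2.07311, K_3 = 127.8/318.7 = 0.40100
Rachford–Rice: g(V/F) = Σ zᵢ(Kᵢ−1)/(1+V/F(Kᵢ−1)) = 0.
g(0) = ΣzᵢKᵢ − 1 = 0.323 and g(1) = 1 − Σzᵢ/Kᵢ = -0.510, so a root lies in (0, 1).
Iterate (Newton) starting at V/F = 0.5:
  V/F = 0.500: g = -0.0681, g' = -0.685 → V/F = 0.401
  V/F = 0.401: g = -0.0003, g' = -0.684 → V/F = 0.400
Converged at V/F = 0.400.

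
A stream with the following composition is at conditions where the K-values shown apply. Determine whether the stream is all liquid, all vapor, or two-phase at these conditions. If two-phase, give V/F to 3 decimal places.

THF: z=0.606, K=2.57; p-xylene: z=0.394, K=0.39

ΣzᵢKᵢ = 1.711; Σzᵢ/Kᵢ = 1.246.
Both exceed 1, so a two-phase solution exists.
Rachford–Rice: g(ψ) = Σ zᵢ(Kᵢ−1)/(1+ψ(Kᵢ−1)) = 0.
Iterate (Newton) starting at ψ = 0.35:
  ψ = 0.350: g = 0.3084, g' = -0.859 → ψ = 0.709
  ψ = 0.709: g = 0.0267, g' = -0.790 → ψ = 0.743
  ψ = 0.743: g = -0.0003, g' = -0.809 → ψ = 0.742
Converged at ψ = 0.742.

two-phase, V/F = 0.742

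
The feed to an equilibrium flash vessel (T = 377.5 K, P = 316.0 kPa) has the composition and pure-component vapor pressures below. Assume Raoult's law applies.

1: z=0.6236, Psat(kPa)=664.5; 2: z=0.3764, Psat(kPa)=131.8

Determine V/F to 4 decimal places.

Raoult's law: Kᵢ = Pᵢˢᵃᵗ/P = Pᵢˢᵃᵗ/316.0.
  K_1 = 664.5/316.0 = 2.102848, K_2 = 131.8/316.0 = 0.417089
Binary case is linear: z₁(K₁−1)(1+V/F(K₂−1)) + z₂(K₂−1)(1+V/F(K₁−1)) = 0
⇒ V/F = [z₁(K₁−1)+z₂(K₂−1)] / [−(K₁−1)(K₂−1)] = 0.46833/0.64286 = 0.7285

V/F = 0.7285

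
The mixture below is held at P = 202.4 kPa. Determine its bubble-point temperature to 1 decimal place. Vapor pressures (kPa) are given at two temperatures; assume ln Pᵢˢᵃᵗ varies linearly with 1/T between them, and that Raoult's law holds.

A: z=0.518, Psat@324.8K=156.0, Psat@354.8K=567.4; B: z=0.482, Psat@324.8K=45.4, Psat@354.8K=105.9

T = 341.0 K

Bubble-point temperature: ΣzᵢPᵢˢᵃᵗ(T) = P. Interpolate ln Pᵢˢᵃᵗ = aᵢ + bᵢ/T.
  T = 324.8 K: ΣzᵢPᵢˢᵃᵗ = 102.69 kPa
  T = 354.8 K: ΣzᵢPᵢˢᵃᵗ = 344.96 kPa
  T = 339.8 K: ΣzᵢPᵢˢᵃᵗ = 192.62 kPa
  T = 347.3 K: ΣzᵢPᵢˢᵃᵗ = 259.20 kPa
  T = 343.6 K: ΣzᵢPᵢˢᵃᵗ = 224.20 kPa
  T = 341.7 K: ΣzᵢPᵢˢᵃᵗ = 207.89 kPa
Interpolating between 339.8 K and 341.7 K gives T ≈ 341.0 K.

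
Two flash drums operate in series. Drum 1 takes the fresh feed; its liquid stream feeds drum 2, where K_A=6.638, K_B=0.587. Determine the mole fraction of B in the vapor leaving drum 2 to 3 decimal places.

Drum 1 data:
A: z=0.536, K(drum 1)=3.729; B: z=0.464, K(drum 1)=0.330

y_B (drum 2) = 0.547

Drum 1:
Rachford–Rice: g(ψ₁) = Σ zᵢ(Kᵢ−1)/(1+ψ₁(Kᵢ−1)) = 0.
Feasibility: ΣzᵢKᵢ = 2.152, Σzᵢ/Kᵢ = 1.550 — both > 1, two phases present.
Newton iteration, ψ₁⁰ = 0.59:
  ψ₁ = 0.590: g = 0.0463, g' = -1.156 → ψ₁ = 0.630
Converged at ψ₁ = 0.630.
Drum-1 compositions:
  A: x = 0.197, y = 0.735
  B: x = 0.803, y = 0.265
Drum-2 feed = drum-1 liquid: z₂ = (0.1971, 0.8029).
Drum 2:
Let ψ₂ = V/F and solve Σ zᵢ(Kᵢ−1)/(1+ψ₂(Kᵢ−1)) = 0.
Check two-phase: ΣzᵢKᵢ = 1.780 > 1 and Σzᵢ/Kᵢ = 1.397 > 1, so g(0) = 0.780 > 0 and g(1) = -0.397 < 0.
Binary case is linear: z₁(K₁−1)(1+ψ₂(K₂−1)) + z₂(K₂−1)(1+ψ₂(K₁−1)) = 0
⇒ ψ₂ = [z₁(K₁−1)+z₂(K₂−1)] / [−(K₁−1)(K₂−1)] = 0.7798/2.3285 = 0.335
  A: x = 0.068, y = 0.453
  B: x = 0.932, y = 0.547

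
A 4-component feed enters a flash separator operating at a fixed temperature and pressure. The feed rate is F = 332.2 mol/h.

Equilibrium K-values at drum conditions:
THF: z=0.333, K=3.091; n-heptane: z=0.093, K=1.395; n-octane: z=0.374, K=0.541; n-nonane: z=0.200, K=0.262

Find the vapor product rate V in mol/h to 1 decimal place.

V = 129.1 mol/h

Let ψ = V/F and solve Σ zᵢ(Kᵢ−1)/(1+ψ(Kᵢ−1)) = 0.
g(0) = ΣzᵢKᵢ − 1 = 0.414 and g(1) = 1 − Σzᵢ/Kᵢ = -0.629, so a root lies in (0, 1).
Newton–Raphson from ψ = 0.46:
  ψ = 0.460: g = -0.0551, g' = -0.765 → ψ = 0.388
  ψ = 0.388: g = 0.0006, g' = -0.785 → ψ = 0.389
Converged at ψ = 0.389.
Then V = ψ·F = 0.3887·332.2 = 129.1 mol/h and L = F − V = 203.1 mol/h.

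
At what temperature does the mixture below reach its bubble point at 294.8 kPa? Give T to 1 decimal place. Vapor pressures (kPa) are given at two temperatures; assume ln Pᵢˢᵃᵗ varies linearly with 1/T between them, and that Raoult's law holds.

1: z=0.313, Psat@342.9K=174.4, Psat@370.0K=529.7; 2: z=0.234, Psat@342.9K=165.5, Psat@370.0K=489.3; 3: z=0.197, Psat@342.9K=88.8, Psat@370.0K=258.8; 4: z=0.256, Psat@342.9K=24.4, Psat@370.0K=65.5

Bubble-point temperature: ΣzᵢPᵢˢᵃᵗ(T) = P. Interpolate ln Pᵢˢᵃᵗ = aᵢ + bᵢ/T.
  T = 342.9 K: ΣzᵢPᵢˢᵃᵗ = 117.05 kPa
  T = 370.0 K: ΣzᵢPᵢˢᵃᵗ = 348.04 kPa
  T = 356.4 K: ΣzᵢPᵢˢᵃᵗ = 205.63 kPa
  T = 363.2 K: ΣzᵢPᵢˢᵃᵗ = 268.84 kPa
  T = 366.6 K: ΣzᵢPᵢˢᵃᵗ = 306.25 kPa
  T = 364.9 K: ΣzᵢPᵢˢᵃᵗ = 287.02 kPa
Interpolating between 364.9 K and 366.6 K gives T ≈ 365.6 K.

T = 365.6 K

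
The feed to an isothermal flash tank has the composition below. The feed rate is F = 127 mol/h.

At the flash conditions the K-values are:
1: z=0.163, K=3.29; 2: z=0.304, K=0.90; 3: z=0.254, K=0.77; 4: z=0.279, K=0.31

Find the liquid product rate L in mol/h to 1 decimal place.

L = 113.2 mol/h

Let β = V/F and solve Σ zᵢ(Kᵢ−1)/(1+β(Kᵢ−1)) = 0.
g(0) = ΣzᵢKᵢ − 1 = 0.092 and g(1) = 1 − Σzᵢ/Kᵢ = -0.617, so a root lies in (0, 1).
Newton–Raphson from β = 0.66:
  β = 0.660: g = -0.3063, g' = -0.606 → β = 0.154
  β = 0.154: g = -0.0310, g' = -0.651 → β = 0.107
  β = 0.107: g = 0.0017, g' = -0.724 → β = 0.109
Converged at β = 0.109.
Then V = β·F = 0.1088·127 = 13.8 mol/h and L = F − V = 113.2 mol/h.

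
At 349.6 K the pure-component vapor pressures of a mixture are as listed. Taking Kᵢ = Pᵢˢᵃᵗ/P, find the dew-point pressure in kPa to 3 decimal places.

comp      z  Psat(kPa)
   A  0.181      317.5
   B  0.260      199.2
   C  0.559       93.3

At the dew point ψ → 1, so Σzᵢ/Kᵢ = 1 with Kᵢ = Pᵢˢᵃᵗ/P ⇒ 1/P = Σzᵢ/Pᵢˢᵃᵗ.
1/P = 0.181/317.5 + 0.260/199.2 + 0.559/93.3 = 0.007867 ⇒ P = 127.118 kPa

Pdew = 127.118 kPa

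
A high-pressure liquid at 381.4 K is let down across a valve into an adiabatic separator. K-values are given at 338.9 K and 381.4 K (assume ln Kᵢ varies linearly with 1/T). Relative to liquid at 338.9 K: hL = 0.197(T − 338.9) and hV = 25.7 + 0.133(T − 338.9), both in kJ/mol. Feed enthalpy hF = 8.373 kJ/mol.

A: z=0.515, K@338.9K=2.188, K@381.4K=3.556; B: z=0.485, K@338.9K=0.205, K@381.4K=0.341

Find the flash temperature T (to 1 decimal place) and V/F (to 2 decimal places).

Adiabatic flash: solve Rachford–Rice at each trial T, then check hF = ψ·hV(T) + (1−ψ)·hL(T).
  T = 338.9 K: K = (2.188, 0.205), RR gives ψ = 0.240, H_out = 6.156 kJ/mol
  T = 381.4 K: K = (3.556, 0.341), RR gives ψ = 0.592, H_out = 21.971 kJ/mol
  T = 360.1 K: K = (2.828, 0.268), RR gives ψ = 0.438, H_out = 14.850 kJ/mol
  T = 349.5 K: K = (2.497, 0.235), RR gives ψ = 0.350, H_out = 10.837 kJ/mol
  T = 344.2 K: K = (2.340, 0.220), RR gives ψ = 0.298, H_out = 8.607 kJ/mol
  T = 341.5 K: K = (2.262, 0.212), RR gives ψ = 0.269, H_out = 7.391 kJ/mol
  T = 342.9 K: K = (2.302, 0.216), RR gives ψ = 0.285, H_out = 8.029 kJ/mol
Linear interpolation between T = 342.9 (H_out = 8.029) and T = 344.2 (H_out = 8.607) on hF = 8.373 gives T ≈ 343.7 K, at which ψ = 0.29.

T = 343.7 K, V/F = 0.29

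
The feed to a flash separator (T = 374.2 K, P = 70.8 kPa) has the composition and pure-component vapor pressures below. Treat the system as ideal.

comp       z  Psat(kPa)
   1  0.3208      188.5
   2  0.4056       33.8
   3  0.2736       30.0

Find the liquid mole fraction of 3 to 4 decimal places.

x_3 = 0.3054

Raoult's law: Kᵢ = Pᵢˢᵃᵗ/P = Pᵢˢᵃᵗ/70.8.
  K_1 = 188.5/70.8 = 2.662429, K_2 = 33.8/70.8 = 0.477401, K_3 = 30.0/70.8 = 0.423729
Rachford–Rice: g(V/F) = Σ zᵢ(Kᵢ−1)/(1+V/F(Kᵢ−1)) = 0.
Feasibility: ΣzᵢKᵢ = 1.1637, Σzᵢ/Kᵢ = 1.6158 — both > 1, two phases present.
Iterate (Newton) starting at V/F = 0.39:
  V/F = 0.3900: g = -0.14606, g' = -0.6522 → V/F = 0.1661
  V/F = 0.1661: g = 0.01147, g' = -0.7884 → V/F = 0.1806
  V/F = 0.1806: g = 0.00012, g' = -0.7727 → V/F = 0.1808
Converged at V/F = 0.1808.
Compositions from xᵢ = zᵢ/(1+V/F(Kᵢ−1)), yᵢ = Kᵢxᵢ:
  1: x = 0.2467, y = 0.6568
  2: x = 0.4479, y = 0.2138
  3: x = 0.3054, y = 0.1294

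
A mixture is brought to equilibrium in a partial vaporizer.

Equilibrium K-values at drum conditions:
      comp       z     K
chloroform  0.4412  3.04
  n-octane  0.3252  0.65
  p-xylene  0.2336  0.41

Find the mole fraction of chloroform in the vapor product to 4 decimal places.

y_chloroform = 0.5638

Newton–Raphson from ψ = 0.66:
  ψ = 0.6600: g = 0.00986, g' = -0.6190 → ψ = 0.6759
Converged at ψ = 0.6759.
Compositions from xᵢ = zᵢ/(1+ψ(Kᵢ−1)), yᵢ = Kᵢxᵢ:
  chloroform: x = 0.1855, y = 0.5638
  n-octane: x = 0.4260, y = 0.2769
  p-xylene: x = 0.3886, y = 0.1593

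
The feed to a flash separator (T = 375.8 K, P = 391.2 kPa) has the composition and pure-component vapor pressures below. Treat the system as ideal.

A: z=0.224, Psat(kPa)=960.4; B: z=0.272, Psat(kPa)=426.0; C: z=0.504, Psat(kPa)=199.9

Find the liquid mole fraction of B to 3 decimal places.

Raoult's law: Kᵢ = Pᵢˢᵃᵗ/P = Pᵢˢᵃᵗ/391.2.
  K_A = 960.4/391.2 = 2.45501, K_B = 426.0/391.2 = 1.08896, K_C = 199.9/391.2 = 0.51099
Rachford–Rice: g(ψ) = Σ zᵢ(Kᵢ−1)/(1+ψ(Kᵢ−1)) = 0.
Check two-phase: ΣzᵢKᵢ = 1.104 > 1 and Σzᵢ/Kᵢ = 1.327 > 1, so g(0) = 0.104 > 0 and g(1) = -0.327 < 0.
Iterate (Newton) starting at ψ = 0.66:
  ψ = 0.660: g = -0.1748, g' = -0.388 → ψ = 0.210
  ψ = 0.210: g = -0.0011, g' = -0.430 → ψ = 0.207
Converged at ψ = 0.207.
Compositions from xᵢ = zᵢ/(1+ψ(Kᵢ−1)), yᵢ = Kᵢxᵢ:
  A: x = 0.172, y = 0.423
  B: x = 0.267, y = 0.291
  C: x = 0.561, y = 0.287

x_B = 0.267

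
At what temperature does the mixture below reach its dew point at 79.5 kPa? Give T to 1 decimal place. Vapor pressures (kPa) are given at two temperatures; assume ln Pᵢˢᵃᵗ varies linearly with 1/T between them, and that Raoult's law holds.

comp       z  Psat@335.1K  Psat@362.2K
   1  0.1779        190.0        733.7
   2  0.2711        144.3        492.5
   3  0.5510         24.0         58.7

T = 355.6 K

Dew-point temperature: Σzᵢ·P/Pᵢˢᵃᵗ(T) = 1. Interpolate ln Pᵢˢᵃᵗ = aᵢ + bᵢ/T.
  T = 335.1 K: ΣzᵢP/Pᵢˢᵃᵗ = 2.0490
  T = 362.2 K: ΣzᵢP/Pᵢˢᵃᵗ = 0.8093
  T = 348.6 K: ΣzᵢP/Pᵢˢᵃᵗ = 1.2650
  T = 355.4 K: ΣzᵢP/Pᵢˢᵃᵗ = 1.0071
  T = 358.8 K: ΣzᵢP/Pᵢˢᵃᵗ = 0.9018
  T = 357.1 K: ΣzᵢP/Pᵢˢᵃᵗ = 0.9528
Interpolating between 355.4 K and 357.1 K gives T ≈ 355.6 K.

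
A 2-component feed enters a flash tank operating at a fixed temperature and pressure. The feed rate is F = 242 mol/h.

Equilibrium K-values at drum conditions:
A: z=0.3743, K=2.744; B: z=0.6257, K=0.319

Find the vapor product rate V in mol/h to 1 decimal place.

V = 46.2 mol/h

Let ψ = V/F and solve Σ zᵢ(Kᵢ−1)/(1+ψ(Kᵢ−1)) = 0.
Feasibility: ΣzᵢKᵢ = 1.2267, Σzᵢ/Kᵢ = 2.0978 — both > 1, two phases present.
Newton iteration, ψ⁰ = 0.6:
  ψ = 0.6000: g = -0.40151, g' = -1.1015 → ψ = 0.2355
  ψ = 0.2355: g = -0.04475, g' = -0.9837 → ψ = 0.1900
  ψ = 0.1900: g = 0.00088, g' = -1.0251 → ψ = 0.1909
Converged at ψ = 0.1909.
Then V = ψ·F = 0.1909·242 = 46.2 mol/h and L = F − V = 195.8 mol/h.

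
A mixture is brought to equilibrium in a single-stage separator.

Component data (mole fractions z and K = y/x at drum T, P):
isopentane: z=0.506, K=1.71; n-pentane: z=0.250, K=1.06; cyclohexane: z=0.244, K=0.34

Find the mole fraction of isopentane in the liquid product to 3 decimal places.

Material balance + equilibrium reduce to Σ zᵢ(Kᵢ−1)/(1+ψ(Kᵢ−1)) = 0.
Check two-phase: ΣzᵢKᵢ = 1.213 > 1 and Σzᵢ/Kᵢ = 1.249 > 1, so g(0) = 0.213 > 0 and g(1) = -0.249 < 0.
Iterate (Newton) starting at ψ = 0.5:
  ψ = 0.500: g = 0.0393, g' = -0.377 → ψ = 0.604
  ψ = 0.604: g = -0.0021, g' = -0.420 → ψ = 0.600
Converged at ψ = 0.600.
Compositions from xᵢ = zᵢ/(1+ψ(Kᵢ−1)), yᵢ = Kᵢxᵢ:
  isopentane: x = 0.355, y = 0.607
  n-pentane: x = 0.241, y = 0.256
  cyclohexane: x = 0.404, y = 0.137

x_isopentane = 0.355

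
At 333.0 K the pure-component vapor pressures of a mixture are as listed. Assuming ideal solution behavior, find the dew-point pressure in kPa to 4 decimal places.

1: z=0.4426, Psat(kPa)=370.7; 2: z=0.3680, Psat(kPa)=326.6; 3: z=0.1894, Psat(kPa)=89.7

At the dew point ψ → 1, so Σzᵢ/Kᵢ = 1 with Kᵢ = Pᵢˢᵃᵗ/P ⇒ 1/P = Σzᵢ/Pᵢˢᵃᵗ.
1/P = 0.4426/370.7 + 0.3680/326.6 + 0.1894/89.7 = 0.0044322 ⇒ P = 225.6216 kPa

Pdew = 225.6216 kPa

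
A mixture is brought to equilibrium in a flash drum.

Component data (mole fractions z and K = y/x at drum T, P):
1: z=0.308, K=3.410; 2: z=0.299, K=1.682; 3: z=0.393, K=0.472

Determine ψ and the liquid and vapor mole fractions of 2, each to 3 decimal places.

ψ = 0.844, x_2 = 0.190, y_2 = 0.319

Let ψ = V/F and solve Σ zᵢ(Kᵢ−1)/(1+ψ(Kᵢ−1)) = 0.
Check two-phase: ΣzᵢKᵢ = 1.739 > 1 and Σzᵢ/Kᵢ = 1.101 > 1, so g(0) = 0.739 > 0 and g(1) = -0.101 < 0.
Newton–Raphson from ψ = 0.5:
  ψ = 0.500: g = 0.2068, g' = -0.648 → ψ = 0.819
  ψ = 0.819: g = 0.0147, g' = -0.600 → ψ = 0.844
Converged at ψ = 0.844.
Compositions from xᵢ = zᵢ/(1+ψ(Kᵢ−1)), yᵢ = Kᵢxᵢ:
  1: x = 0.102, y = 0.346
  2: x = 0.190, y = 0.319
  3: x = 0.709, y = 0.334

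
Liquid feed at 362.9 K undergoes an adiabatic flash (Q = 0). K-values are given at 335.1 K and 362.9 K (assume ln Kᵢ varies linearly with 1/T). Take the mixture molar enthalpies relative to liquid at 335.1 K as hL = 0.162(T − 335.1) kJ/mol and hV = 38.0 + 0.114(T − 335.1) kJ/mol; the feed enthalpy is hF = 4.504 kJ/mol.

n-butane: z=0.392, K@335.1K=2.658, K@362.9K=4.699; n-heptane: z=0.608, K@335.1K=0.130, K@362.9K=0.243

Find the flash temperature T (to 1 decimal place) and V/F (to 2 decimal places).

T = 337.0 K, V/F = 0.11

Adiabatic flash: solve Rachford–Rice at each trial T, then check hF = ψ·hV(T) + (1−ψ)·hL(T).
  T = 335.1 K: K = (2.658, 0.130), RR gives ψ = 0.084, H_out = 3.187 kJ/mol
  T = 362.9 K: K = (4.699, 0.243), RR gives ψ = 0.353, H_out = 17.464 kJ/mol
  T = 349.0 K: K = (3.574, 0.180), RR gives ψ = 0.242, H_out = 11.281 kJ/mol
  T = 342.1 K: K = (3.095, 0.154), RR gives ψ = 0.173, H_out = 7.647 kJ/mol
  T = 338.6 K: K = (2.870, 0.141), RR gives ψ = 0.132, H_out = 5.543 kJ/mol
  T = 336.9 K: K = (2.766, 0.136), RR gives ψ = 0.109, H_out = 4.434 kJ/mol
Linear interpolation between T = 336.9 (H_out = 4.434) and T = 338.6 (H_out = 5.543) on hF = 4.504 gives T ≈ 337.0 K, at which ψ = 0.11.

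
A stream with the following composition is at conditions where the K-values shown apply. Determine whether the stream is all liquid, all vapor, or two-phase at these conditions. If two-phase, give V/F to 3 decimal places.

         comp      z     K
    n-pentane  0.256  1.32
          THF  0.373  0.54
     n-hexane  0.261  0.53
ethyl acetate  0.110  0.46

all liquid

ΣzᵢKᵢ = 0.728; Σzᵢ/Kᵢ = 1.616.
Since ΣzᵢKᵢ < 1 the mixture is below its bubble point — single liquid phase.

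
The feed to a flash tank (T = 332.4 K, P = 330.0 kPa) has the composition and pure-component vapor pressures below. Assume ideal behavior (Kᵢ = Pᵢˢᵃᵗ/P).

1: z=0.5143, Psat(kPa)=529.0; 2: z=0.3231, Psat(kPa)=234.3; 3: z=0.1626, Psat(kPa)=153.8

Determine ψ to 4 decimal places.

ψ = 0.5437

Raoult's law: Kᵢ = Pᵢˢᵃᵗ/P = Pᵢˢᵃᵗ/330.0.
  K_1 = 529.0/330.0 = 1.603030, K_2 = 234.3/330.0 = 0.710000, K_3 = 153.8/330.0 = 0.466061
Newton iteration, ψ⁰ = 0.39:
  ψ = 0.3900: g = 0.03579, g' = -0.2311 → ψ = 0.5449
  ψ = 0.5449: g = -0.00029, g' = -0.2365 → ψ = 0.5437
Converged at ψ = 0.5437.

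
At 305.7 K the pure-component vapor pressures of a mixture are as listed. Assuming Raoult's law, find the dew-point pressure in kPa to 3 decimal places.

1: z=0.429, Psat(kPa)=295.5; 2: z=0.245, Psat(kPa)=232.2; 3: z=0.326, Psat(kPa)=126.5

At the dew point ψ → 1, so Σzᵢ/Kᵢ = 1 with Kᵢ = Pᵢˢᵃᵗ/P ⇒ 1/P = Σzᵢ/Pᵢˢᵃᵗ.
1/P = 0.429/295.5 + 0.245/232.2 + 0.326/126.5 = 0.005084 ⇒ P = 196.696 kPa

Pdew = 196.696 kPa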